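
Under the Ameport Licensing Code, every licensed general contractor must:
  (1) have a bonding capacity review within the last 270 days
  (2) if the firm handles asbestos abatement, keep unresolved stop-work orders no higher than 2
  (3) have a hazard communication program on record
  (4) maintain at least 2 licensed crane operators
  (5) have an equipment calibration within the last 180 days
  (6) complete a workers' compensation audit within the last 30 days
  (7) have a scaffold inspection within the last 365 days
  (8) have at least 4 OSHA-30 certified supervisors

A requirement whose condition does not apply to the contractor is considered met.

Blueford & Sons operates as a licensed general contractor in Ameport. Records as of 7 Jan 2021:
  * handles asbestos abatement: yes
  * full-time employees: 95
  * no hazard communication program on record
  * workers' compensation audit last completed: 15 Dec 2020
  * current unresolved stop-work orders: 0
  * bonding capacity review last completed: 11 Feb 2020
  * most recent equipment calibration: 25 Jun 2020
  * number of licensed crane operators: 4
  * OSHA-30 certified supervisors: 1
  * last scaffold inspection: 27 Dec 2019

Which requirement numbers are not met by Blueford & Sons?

1, 3, 5, 7, 8

1. bonding capacity review 331 days ago vs limit 270 → not met
2. condition 'handles asbestos abatement' holds; unresolved stop-work orders 0 ≤ 2 → met
3. hazard communication program absent → not met
4. licensed crane operators 4 ≥ 2 → met
5. equipment calibration 196 days ago vs limit 180 → not met
6. workers' compensation audit 23 days ago vs limit 30 → met
7. scaffold inspection 377 days ago vs limit 365 → not met
8. OSHA-30 certified supervisors 1 < 4 → not met
Not met: 1, 3, 5, 7, 8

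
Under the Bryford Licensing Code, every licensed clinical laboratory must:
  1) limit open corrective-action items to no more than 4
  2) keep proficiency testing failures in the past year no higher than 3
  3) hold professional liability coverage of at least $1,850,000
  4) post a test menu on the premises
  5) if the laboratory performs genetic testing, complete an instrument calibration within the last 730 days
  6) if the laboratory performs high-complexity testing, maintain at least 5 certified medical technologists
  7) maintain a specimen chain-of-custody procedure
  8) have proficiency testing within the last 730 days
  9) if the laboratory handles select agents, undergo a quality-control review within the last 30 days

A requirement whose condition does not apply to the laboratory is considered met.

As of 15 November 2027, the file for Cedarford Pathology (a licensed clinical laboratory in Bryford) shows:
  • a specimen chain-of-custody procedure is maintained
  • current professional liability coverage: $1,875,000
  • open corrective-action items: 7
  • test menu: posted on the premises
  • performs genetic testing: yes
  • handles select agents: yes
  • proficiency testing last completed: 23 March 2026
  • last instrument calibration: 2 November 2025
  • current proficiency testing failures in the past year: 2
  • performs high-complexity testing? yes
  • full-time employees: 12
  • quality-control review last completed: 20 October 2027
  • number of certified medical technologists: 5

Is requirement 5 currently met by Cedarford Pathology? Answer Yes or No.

No

5. condition 'performs genetic testing' holds; instrument calibration 743 days ago vs limit 730 → not met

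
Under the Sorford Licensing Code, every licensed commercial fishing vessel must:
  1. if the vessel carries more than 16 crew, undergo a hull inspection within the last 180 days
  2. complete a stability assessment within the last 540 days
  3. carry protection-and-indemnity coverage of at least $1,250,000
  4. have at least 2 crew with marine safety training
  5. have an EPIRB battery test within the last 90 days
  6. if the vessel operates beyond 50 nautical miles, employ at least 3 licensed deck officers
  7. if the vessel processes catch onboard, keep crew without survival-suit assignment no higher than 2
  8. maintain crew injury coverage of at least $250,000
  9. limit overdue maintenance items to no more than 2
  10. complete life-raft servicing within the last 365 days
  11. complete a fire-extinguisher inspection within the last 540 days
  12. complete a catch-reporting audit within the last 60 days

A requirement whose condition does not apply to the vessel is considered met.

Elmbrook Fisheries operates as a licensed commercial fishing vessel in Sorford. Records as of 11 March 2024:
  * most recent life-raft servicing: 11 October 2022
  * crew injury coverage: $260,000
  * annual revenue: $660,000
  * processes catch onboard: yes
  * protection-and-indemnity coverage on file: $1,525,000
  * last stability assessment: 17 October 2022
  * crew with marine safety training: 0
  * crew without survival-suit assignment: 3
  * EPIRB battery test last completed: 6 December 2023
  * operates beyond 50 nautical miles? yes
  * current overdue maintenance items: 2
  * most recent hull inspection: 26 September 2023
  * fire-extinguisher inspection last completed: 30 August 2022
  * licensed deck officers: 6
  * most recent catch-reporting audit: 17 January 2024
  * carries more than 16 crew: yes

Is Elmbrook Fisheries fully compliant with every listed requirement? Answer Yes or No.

No

1. condition 'carries more than 16 crew' holds; hull inspection 167 days ago vs limit 180 → met
2. stability assessment 511 days ago vs limit 540 → met
3. protection-and-indemnity coverage $1,525,000 ≥ $1,250,000 → met
4. crew with marine safety training 0 < 2 → not met
5. EPIRB battery test 96 days ago vs limit 90 → not met
6. condition 'operates beyond 50 nautical miles' holds; licensed deck officers 6 ≥ 3 → met
7. condition 'processes catch onboard' holds; crew without survival-suit assignment 3 > 2 → not met
8. crew injury coverage $260,000 ≥ $250,000 → met
9. overdue maintenance items 2 ≤ 2 → met
10. life-raft servicing 517 days ago vs limit 365 → not met
11. fire-extinguisher inspection 559 days ago vs limit 540 → not met
12. catch-reporting audit 54 days ago vs limit 60 → met
Not met: 4, 5, 7, 10, 11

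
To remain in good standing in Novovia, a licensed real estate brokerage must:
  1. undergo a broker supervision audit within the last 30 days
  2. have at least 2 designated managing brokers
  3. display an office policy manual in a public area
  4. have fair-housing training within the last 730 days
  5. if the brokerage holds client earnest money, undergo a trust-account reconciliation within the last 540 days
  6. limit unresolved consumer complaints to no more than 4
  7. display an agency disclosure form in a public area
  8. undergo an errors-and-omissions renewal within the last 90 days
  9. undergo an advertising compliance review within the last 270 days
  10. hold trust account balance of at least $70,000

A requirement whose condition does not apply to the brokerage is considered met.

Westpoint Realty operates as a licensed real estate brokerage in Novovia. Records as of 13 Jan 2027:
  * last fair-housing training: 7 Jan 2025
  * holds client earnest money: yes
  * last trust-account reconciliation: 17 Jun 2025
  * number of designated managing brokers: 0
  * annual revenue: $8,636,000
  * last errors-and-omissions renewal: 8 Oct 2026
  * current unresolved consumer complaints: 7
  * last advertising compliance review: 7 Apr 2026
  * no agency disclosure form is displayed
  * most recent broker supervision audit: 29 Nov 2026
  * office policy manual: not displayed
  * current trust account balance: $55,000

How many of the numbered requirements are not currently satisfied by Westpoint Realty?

1. broker supervision audit 45 days ago vs limit 30 → not met
2. designated managing brokers 0 < 2 → not met
3. office policy manual absent → not met
4. fair-housing training 736 days ago vs limit 730 → not met
5. condition 'holds client earnest money' holds; trust-account reconciliation 575 days ago vs limit 540 → not met
6. unresolved consumer complaints 7 > 4 → not met
7. agency disclosure form absent → not met
8. errors-and-omissions renewal 97 days ago vs limit 90 → not met
9. advertising compliance review 281 days ago vs limit 270 → not met
10. trust account balance $55,000 < $70,000 → not met
Not met: 10 of 10

10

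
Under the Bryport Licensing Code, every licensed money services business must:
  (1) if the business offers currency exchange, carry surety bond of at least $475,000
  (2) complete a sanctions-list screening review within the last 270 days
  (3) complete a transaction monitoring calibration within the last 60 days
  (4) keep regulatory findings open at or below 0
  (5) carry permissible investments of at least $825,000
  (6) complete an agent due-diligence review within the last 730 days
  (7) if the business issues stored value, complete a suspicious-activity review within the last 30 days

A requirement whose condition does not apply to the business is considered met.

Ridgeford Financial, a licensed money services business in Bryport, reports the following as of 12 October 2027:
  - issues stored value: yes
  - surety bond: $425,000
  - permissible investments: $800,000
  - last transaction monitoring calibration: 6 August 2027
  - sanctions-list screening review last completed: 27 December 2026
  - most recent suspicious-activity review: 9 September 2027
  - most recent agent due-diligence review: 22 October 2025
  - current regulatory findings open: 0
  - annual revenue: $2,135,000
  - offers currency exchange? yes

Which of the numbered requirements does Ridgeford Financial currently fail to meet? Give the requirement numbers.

1. condition 'offers currency exchange' holds; surety bond $425,000 < $475,000 → not met
2. sanctions-list screening review 289 days ago vs limit 270 → not met
3. transaction monitoring calibration 67 days ago vs limit 60 → not met
4. regulatory findings open 0 ≤ 0 → met
5. permissible investments $800,000 < $825,000 → not met
6. agent due-diligence review 720 days ago vs limit 730 → met
7. condition 'issues stored value' holds; suspicious-activity review 33 days ago vs limit 30 → not met
Not met: 1, 2, 3, 5, 7

1, 2, 3, 5, 7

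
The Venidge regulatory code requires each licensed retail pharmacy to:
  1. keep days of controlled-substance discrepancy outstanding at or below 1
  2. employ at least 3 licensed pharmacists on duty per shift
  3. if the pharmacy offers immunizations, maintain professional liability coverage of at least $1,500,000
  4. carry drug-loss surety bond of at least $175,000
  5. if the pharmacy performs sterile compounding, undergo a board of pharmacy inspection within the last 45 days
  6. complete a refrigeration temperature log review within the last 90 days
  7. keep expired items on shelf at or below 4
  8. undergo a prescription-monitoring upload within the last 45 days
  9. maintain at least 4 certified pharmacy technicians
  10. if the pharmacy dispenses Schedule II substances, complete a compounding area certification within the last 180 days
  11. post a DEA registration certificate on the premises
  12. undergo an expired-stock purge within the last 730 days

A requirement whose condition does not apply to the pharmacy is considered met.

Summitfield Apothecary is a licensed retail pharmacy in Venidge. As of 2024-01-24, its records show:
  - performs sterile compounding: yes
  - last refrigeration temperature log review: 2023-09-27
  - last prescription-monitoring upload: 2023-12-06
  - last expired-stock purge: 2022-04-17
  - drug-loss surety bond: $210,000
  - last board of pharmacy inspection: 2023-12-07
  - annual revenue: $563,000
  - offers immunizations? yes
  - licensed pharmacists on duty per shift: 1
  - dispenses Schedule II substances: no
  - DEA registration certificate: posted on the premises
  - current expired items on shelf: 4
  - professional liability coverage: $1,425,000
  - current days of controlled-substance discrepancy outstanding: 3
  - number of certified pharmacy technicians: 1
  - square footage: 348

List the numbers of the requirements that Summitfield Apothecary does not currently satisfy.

1. days of controlled-substance discrepancy outstanding 3 > 1 → not met
2. licensed pharmacists on duty per shift 1 < 3 → not met
3. condition 'offers immunizations' holds; professional liability coverage $1,425,000 < $1,500,000 → not met
4. drug-loss surety bond $210,000 ≥ $175,000 → met
5. condition 'performs sterile compounding' holds; board of pharmacy inspection 48 days ago vs limit 45 → not met
6. refrigeration temperature log review 119 days ago vs limit 90 → not met
7. expired items on shelf 4 ≤ 4 → met
8. prescription-monitoring upload 49 days ago vs limit 45 → not met
9. certified pharmacy technicians 1 < 4 → not met
10. condition 'dispenses Schedule II substances' does not hold → requirement n/a → met
11. DEA registration certificate present → met
12. expired-stock purge 647 days ago vs limit 730 → met
Not met: 1, 2, 3, 5, 6, 8, 9

1, 2, 3, 5, 6, 8, 9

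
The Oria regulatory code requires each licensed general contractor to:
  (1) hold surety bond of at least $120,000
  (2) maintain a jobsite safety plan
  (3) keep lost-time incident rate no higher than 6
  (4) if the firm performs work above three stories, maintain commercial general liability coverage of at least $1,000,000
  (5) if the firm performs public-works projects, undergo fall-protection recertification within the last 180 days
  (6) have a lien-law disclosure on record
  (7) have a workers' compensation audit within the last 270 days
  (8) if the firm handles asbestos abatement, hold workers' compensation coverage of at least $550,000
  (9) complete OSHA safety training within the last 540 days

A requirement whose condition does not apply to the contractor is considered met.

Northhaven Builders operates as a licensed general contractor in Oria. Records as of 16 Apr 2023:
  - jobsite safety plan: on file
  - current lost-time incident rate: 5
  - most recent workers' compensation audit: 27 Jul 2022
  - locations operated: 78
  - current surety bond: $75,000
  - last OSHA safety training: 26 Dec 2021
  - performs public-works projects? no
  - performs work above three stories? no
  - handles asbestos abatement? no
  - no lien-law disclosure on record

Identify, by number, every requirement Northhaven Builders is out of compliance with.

1. surety bond $75,000 < $120,000 → not met
2. jobsite safety plan present → met
3. lost-time incident rate 5 ≤ 6 → met
4. condition 'performs work above three stories' does not hold → requirement n/a → met
5. condition 'performs public-works projects' does not hold → requirement n/a → met
6. lien-law disclosure absent → not met
7. workers' compensation audit 263 days ago vs limit 270 → met
8. condition 'handles asbestos abatement' does not hold → requirement n/a → met
9. OSHA safety training 476 days ago vs limit 540 → met
Not met: 1, 6

1, 6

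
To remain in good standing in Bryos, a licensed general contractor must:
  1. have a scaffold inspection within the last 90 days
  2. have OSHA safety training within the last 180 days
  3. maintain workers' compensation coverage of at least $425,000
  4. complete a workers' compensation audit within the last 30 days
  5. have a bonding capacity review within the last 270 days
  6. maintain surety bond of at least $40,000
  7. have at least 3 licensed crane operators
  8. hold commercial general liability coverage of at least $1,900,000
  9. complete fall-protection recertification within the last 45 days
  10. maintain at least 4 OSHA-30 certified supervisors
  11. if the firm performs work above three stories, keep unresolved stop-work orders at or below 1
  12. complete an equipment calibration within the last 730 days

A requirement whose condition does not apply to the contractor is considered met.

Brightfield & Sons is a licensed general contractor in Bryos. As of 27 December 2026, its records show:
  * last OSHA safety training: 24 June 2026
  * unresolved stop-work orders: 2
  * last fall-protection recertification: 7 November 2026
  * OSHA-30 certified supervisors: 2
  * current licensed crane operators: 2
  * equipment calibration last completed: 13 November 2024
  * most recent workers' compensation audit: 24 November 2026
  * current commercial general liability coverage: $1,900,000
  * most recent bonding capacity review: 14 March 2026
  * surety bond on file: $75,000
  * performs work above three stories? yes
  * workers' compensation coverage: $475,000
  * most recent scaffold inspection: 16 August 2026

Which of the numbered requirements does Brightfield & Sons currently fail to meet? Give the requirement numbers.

1. scaffold inspection 133 days ago vs limit 90 → not met
2. OSHA safety training 186 days ago vs limit 180 → not met
3. workers' compensation coverage $475,000 ≥ $425,000 → met
4. workers' compensation audit 33 days ago vs limit 30 → not met
5. bonding capacity review 288 days ago vs limit 270 → not met
6. surety bond $75,000 ≥ $40,000 → met
7. licensed crane operators 2 < 3 → not met
8. commercial general liability coverage $1,900,000 ≥ $1,900,000 → met
9. fall-protection recertification 50 days ago vs limit 45 → not met
10. OSHA-30 certified supervisors 2 < 4 → not met
11. condition 'performs work above three stories' holds; unresolved stop-work orders 2 > 1 → not met
12. equipment calibration 774 days ago vs limit 730 → not met
Not met: 1, 2, 4, 5, 7, 9, 10, 11, 12

1, 2, 4, 5, 7, 9, 10, 11, 12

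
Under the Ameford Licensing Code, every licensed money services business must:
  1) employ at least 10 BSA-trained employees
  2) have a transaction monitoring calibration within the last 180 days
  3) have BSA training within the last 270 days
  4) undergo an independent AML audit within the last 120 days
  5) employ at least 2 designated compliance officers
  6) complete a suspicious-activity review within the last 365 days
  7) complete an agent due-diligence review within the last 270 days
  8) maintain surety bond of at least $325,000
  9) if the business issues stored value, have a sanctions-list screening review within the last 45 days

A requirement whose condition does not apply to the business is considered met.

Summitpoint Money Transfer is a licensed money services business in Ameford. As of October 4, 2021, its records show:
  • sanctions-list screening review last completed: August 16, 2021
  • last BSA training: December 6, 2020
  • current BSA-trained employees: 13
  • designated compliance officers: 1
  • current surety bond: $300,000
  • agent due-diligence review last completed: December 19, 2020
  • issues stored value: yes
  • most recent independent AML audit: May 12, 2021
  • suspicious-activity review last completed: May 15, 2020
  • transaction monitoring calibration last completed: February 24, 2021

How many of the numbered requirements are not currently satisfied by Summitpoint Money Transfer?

1. BSA-trained employees 13 ≥ 10 → met
2. transaction monitoring calibration 222 days ago vs limit 180 → not met
3. BSA training 302 days ago vs limit 270 → not met
4. independent AML audit 145 days ago vs limit 120 → not met
5. designated compliance officers 1 < 2 → not met
6. suspicious-activity review 507 days ago vs limit 365 → not met
7. agent due-diligence review 289 days ago vs limit 270 → not met
8. surety bond $300,000 < $325,000 → not met
9. condition 'issues stored value' holds; sanctions-list screening review 49 days ago vs limit 45 → not met
Not met: 8 of 9

8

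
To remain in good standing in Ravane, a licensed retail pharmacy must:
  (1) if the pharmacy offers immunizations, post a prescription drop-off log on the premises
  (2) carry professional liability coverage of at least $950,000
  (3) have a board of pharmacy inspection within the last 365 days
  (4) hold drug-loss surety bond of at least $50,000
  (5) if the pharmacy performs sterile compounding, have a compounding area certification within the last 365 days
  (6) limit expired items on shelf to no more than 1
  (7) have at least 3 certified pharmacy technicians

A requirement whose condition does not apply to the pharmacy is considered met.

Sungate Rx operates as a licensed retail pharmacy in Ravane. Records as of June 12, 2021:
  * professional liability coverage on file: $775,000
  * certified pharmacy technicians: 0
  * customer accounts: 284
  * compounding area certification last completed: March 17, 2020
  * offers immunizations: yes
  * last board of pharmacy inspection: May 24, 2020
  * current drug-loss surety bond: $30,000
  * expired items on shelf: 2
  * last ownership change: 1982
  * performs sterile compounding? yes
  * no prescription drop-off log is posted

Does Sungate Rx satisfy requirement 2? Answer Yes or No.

No

2. professional liability coverage $775,000 < $950,000 → not met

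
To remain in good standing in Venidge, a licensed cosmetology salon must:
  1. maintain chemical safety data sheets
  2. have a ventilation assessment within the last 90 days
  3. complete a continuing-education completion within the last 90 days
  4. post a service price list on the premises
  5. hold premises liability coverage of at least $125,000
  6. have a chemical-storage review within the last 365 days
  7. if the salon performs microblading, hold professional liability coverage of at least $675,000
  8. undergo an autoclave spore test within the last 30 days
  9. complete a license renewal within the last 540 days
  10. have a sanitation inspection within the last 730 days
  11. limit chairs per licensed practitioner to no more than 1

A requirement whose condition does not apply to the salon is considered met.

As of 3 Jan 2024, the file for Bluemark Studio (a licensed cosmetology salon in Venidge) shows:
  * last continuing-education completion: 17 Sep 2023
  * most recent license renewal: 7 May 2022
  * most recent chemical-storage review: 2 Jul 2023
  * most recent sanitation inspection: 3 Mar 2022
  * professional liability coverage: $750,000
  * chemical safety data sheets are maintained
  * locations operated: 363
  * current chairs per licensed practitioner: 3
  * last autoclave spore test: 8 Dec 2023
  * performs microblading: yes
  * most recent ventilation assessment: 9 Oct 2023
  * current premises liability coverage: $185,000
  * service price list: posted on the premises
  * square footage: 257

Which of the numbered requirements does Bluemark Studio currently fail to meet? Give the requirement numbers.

1. chemical safety data sheets present → met
2. ventilation assessment 86 days ago vs limit 90 → met
3. continuing-education completion 108 days ago vs limit 90 → not met
4. service price list present → met
5. premises liability coverage $185,000 ≥ $125,000 → met
6. chemical-storage review 185 days ago vs limit 365 → met
7. condition 'performs microblading' holds; professional liability coverage $750,000 ≥ $675,000 → met
8. autoclave spore test 26 days ago vs limit 30 → met
9. license renewal 606 days ago vs limit 540 → not met
10. sanitation inspection 671 days ago vs limit 730 → met
11. chairs per licensed practitioner 3 > 1 → not met
Not met: 3, 9, 11

3, 9, 11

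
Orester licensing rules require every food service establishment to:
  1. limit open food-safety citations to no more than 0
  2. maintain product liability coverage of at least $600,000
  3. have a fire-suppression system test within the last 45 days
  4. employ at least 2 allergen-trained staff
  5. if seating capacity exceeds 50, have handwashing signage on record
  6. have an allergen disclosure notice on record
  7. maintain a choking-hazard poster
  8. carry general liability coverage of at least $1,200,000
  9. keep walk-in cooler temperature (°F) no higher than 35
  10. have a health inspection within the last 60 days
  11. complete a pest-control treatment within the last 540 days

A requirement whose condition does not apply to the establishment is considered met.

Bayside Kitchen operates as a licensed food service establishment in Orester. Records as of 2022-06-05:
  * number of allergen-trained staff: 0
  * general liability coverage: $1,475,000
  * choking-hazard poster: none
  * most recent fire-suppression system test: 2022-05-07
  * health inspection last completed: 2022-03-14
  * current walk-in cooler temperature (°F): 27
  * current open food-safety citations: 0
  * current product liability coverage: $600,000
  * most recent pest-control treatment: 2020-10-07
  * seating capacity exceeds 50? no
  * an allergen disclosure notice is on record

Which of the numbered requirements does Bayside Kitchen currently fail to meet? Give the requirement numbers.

4, 7, 10, 11

1. open food-safety citations 0 ≤ 0 → met
2. product liability coverage $600,000 ≥ $600,000 → met
3. fire-suppression system test 29 days ago vs limit 45 → met
4. allergen-trained staff 0 < 2 → not met
5. condition 'seating capacity exceeds 50' does not hold → requirement n/a → met
6. allergen disclosure notice present → met
7. choking-hazard poster absent → not met
8. general liability coverage $1,475,000 ≥ $1,200,000 → met
9. walk-in cooler temperature (°F) 27 ≤ 35 → met
10. health inspection 83 days ago vs limit 60 → not met
11. pest-control treatment 606 days ago vs limit 540 → not met
Not met: 4, 7, 10, 11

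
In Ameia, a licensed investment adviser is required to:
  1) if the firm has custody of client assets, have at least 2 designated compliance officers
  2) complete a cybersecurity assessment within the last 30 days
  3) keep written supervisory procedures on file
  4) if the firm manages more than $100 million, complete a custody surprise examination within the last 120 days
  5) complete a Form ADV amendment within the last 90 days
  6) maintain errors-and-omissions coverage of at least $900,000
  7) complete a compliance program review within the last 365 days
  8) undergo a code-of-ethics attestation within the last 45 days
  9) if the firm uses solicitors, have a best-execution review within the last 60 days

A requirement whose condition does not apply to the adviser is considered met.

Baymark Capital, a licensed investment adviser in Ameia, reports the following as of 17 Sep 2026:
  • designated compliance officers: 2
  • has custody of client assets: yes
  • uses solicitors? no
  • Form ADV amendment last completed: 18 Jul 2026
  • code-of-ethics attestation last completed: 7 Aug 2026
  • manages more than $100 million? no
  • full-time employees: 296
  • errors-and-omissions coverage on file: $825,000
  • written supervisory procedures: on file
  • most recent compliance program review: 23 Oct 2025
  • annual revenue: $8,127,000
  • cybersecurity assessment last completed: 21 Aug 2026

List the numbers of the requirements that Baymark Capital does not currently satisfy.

6

1. condition 'has custody of client assets' holds; designated compliance officers 2 ≥ 2 → met
2. cybersecurity assessment 27 days ago vs limit 30 → met
3. written supervisory procedures present → met
4. condition 'manages more than $100 million' does not hold → requirement n/a → met
5. Form ADV amendment 61 days ago vs limit 90 → met
6. errors-and-omissions coverage $825,000 < $900,000 → not met
7. compliance program review 329 days ago vs limit 365 → met
8. code-of-ethics attestation 41 days ago vs limit 45 → met
9. condition 'uses solicitors' does not hold → requirement n/a → met
Not met: 6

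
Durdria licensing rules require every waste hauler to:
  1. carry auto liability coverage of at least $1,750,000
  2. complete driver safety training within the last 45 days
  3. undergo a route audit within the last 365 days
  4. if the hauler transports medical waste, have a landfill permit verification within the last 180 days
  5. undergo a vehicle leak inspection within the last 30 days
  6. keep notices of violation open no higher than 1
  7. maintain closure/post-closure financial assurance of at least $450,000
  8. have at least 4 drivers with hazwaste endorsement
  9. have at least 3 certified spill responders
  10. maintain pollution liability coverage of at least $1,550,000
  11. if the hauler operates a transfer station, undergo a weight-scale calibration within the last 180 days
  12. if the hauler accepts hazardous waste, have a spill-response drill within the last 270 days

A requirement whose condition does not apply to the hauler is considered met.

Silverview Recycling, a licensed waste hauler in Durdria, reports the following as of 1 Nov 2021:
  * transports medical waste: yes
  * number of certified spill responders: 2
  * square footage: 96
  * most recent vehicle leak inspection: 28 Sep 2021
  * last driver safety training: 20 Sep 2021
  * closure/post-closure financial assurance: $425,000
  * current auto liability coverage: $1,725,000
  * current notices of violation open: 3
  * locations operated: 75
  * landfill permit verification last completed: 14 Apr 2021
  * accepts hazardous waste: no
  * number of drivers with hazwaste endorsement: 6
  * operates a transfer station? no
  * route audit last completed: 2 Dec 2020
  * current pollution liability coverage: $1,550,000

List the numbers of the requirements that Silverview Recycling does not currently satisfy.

1. auto liability coverage $1,725,000 < $1,750,000 → not met
2. driver safety training 42 days ago vs limit 45 → met
3. route audit 334 days ago vs limit 365 → met
4. condition 'transports medical waste' holds; landfill permit verification 201 days ago vs limit 180 → not met
5. vehicle leak inspection 34 days ago vs limit 30 → not met
6. notices of violation open 3 > 1 → not met
7. closure/post-closure financial assurance $425,000 < $450,000 → not met
8. drivers with hazwaste endorsement 6 ≥ 4 → met
9. certified spill responders 2 < 3 → not met
10. pollution liability coverage $1,550,000 ≥ $1,550,000 → met
11. condition 'operates a transfer station' does not hold → requirement n/a → met
12. condition 'accepts hazardous waste' does not hold → requirement n/a → met
Not met: 1, 4, 5, 6, 7, 9

1, 4, 5, 6, 7, 9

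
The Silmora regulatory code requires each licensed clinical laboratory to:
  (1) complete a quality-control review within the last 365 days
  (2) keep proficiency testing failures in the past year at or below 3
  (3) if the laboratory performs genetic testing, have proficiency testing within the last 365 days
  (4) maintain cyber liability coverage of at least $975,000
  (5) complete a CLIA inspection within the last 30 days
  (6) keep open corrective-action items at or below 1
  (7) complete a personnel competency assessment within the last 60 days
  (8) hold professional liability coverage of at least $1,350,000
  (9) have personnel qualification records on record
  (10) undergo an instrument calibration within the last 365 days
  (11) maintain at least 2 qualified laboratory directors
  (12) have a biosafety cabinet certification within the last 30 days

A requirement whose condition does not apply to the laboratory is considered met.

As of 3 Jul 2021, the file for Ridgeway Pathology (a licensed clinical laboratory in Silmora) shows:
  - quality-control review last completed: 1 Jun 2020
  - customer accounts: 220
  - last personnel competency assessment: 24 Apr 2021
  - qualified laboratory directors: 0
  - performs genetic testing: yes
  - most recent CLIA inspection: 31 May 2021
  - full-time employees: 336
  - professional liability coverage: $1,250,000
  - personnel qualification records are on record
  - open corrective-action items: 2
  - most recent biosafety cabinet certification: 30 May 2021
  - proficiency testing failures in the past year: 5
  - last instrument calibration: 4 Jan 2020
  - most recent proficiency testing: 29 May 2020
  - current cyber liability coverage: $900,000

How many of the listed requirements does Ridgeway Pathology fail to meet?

1. quality-control review 397 days ago vs limit 365 → not met
2. proficiency testing failures in the past year 5 > 3 → not met
3. condition 'performs genetic testing' holds; proficiency testing 400 days ago vs limit 365 → not met
4. cyber liability coverage $900,000 < $975,000 → not met
5. CLIA inspection 33 days ago vs limit 30 → not met
6. open corrective-action items 2 > 1 → not met
7. personnel competency assessment 70 days ago vs limit 60 → not met
8. professional liability coverage $1,250,000 < $1,350,000 → not met
9. personnel qualification records present → met
10. instrument calibration 546 days ago vs limit 365 → not met
11. qualified laboratory directors 0 < 2 → not met
12. biosafety cabinet certification 34 days ago vs limit 30 → not met
Not met: 11 of 12

11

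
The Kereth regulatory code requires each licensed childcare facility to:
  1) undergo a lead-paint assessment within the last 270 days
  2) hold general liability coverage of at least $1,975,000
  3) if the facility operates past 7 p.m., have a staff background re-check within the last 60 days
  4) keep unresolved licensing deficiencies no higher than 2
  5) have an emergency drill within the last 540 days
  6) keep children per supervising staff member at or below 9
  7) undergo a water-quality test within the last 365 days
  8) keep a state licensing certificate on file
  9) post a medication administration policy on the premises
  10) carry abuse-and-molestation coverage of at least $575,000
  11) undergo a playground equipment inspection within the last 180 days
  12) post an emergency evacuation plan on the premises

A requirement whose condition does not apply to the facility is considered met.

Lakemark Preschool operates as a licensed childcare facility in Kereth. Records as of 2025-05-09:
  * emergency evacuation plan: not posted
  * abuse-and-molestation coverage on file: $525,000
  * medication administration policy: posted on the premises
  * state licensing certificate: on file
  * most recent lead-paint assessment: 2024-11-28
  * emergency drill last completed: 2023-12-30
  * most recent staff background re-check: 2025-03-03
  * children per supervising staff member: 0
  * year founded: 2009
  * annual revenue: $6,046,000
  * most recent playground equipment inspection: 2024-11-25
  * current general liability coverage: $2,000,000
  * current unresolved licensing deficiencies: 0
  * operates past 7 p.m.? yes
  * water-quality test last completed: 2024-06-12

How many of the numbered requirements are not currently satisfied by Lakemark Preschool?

3

1. lead-paint assessment 162 days ago vs limit 270 → met
2. general liability coverage $2,000,000 ≥ $1,975,000 → met
3. condition 'operates past 7 p.m.' holds; staff background re-check 67 days ago vs limit 60 → not met
4. unresolved licensing deficiencies 0 ≤ 2 → met
5. emergency drill 496 days ago vs limit 540 → met
6. children per supervising staff member 0 ≤ 9 → met
7. water-quality test 331 days ago vs limit 365 → met
8. state licensing certificate present → met
9. medication administration policy present → met
10. abuse-and-molestation coverage $525,000 < $575,000 → not met
11. playground equipment inspection 165 days ago vs limit 180 → met
12. emergency evacuation plan absent → not met
Not met: 3 of 12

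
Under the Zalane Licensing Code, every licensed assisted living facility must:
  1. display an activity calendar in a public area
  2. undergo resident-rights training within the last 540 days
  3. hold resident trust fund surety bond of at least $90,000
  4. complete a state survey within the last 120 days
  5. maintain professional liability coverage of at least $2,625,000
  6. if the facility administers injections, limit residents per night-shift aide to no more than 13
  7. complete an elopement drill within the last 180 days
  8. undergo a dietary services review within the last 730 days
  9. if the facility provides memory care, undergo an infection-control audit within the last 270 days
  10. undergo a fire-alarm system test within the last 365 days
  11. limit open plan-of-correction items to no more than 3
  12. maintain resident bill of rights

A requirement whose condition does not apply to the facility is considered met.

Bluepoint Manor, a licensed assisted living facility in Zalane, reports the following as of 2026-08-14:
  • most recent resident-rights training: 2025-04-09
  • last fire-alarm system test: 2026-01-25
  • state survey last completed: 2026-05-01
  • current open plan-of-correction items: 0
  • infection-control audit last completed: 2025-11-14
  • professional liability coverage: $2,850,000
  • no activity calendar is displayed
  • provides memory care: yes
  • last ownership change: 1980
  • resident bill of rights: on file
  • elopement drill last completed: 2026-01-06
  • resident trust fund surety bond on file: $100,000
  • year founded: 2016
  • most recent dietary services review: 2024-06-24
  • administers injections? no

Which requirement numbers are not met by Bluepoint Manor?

1, 7, 8, 9

1. activity calendar absent → not met
2. resident-rights training 492 days ago vs limit 540 → met
3. resident trust fund surety bond $100,000 ≥ $90,000 → met
4. state survey 105 days ago vs limit 120 → met
5. professional liability coverage $2,850,000 ≥ $2,625,000 → met
6. condition 'administers injections' does not hold → requirement n/a → met
7. elopement drill 220 days ago vs limit 180 → not met
8. dietary services review 781 days ago vs limit 730 → not met
9. condition 'provides memory care' holds; infection-control audit 273 days ago vs limit 270 → not met
10. fire-alarm system test 201 days ago vs limit 365 → met
11. open plan-of-correction items 0 ≤ 3 → met
12. resident bill of rights present → met
Not met: 1, 7, 8, 9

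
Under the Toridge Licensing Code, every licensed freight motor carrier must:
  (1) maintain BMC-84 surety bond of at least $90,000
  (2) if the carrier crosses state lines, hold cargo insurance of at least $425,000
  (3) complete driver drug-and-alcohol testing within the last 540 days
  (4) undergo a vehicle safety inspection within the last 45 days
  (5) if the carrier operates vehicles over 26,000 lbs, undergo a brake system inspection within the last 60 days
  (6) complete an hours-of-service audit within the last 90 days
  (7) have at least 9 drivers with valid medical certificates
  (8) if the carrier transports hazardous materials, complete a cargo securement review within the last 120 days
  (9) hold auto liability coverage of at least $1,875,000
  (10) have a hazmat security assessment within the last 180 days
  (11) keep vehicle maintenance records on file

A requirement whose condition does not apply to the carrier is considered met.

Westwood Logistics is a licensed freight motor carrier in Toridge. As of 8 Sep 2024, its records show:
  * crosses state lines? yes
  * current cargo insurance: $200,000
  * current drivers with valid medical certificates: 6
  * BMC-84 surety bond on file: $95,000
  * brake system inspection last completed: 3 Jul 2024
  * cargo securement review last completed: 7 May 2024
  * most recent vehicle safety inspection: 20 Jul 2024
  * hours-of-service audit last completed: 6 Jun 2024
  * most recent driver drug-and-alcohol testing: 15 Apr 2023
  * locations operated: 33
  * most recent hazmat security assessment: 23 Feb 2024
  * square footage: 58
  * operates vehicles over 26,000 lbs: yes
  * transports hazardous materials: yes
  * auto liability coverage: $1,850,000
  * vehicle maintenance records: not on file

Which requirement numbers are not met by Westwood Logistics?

2, 4, 5, 6, 7, 8, 9, 10, 11

1. BMC-84 surety bond $95,000 ≥ $90,000 → met
2. condition 'crosses state lines' holds; cargo insurance $200,000 < $425,000 → not met
3. driver drug-and-alcohol testing 512 days ago vs limit 540 → met
4. vehicle safety inspection 50 days ago vs limit 45 → not met
5. condition 'operates vehicles over 26,000 lbs' holds; brake system inspection 67 days ago vs limit 60 → not met
6. hours-of-service audit 94 days ago vs limit 90 → not met
7. drivers with valid medical certificates 6 < 9 → not met
8. condition 'transports hazardous materials' holds; cargo securement review 124 days ago vs limit 120 → not met
9. auto liability coverage $1,850,000 < $1,875,000 → not met
10. hazmat security assessment 198 days ago vs limit 180 → not met
11. vehicle maintenance records absent → not met
Not met: 2, 4, 5, 6, 7, 8, 9, 10, 11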